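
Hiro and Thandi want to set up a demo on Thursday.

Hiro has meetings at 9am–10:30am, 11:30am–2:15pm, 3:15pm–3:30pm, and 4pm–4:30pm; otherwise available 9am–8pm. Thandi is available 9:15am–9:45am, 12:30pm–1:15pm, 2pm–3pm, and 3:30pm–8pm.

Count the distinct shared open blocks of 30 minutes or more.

Hiro free within 09:00–20:00: 10:30–11:30, 14:15–15:15, 15:30–16:00, 16:30–20:00.
Hiro ∩ Thandi: 14:15–15:00, 15:30–16:00, 16:30–20:00.
Windows ≥ 30 min: 14:15–15:00, 15:30–16:00, 16:30–20:00.
That's 3 windows.

3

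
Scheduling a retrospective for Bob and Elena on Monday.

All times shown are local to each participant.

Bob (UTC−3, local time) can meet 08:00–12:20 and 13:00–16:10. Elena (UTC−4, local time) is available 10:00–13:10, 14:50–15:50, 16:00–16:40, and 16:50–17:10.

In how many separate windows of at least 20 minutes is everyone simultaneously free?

3

Bob → UTC: 11:00–15:20, 16:00–19:10.
Elena → UTC: 14:00–17:10, 18:50–19:50, 20:00–20:40, 20:50–21:10.
Bob ∩ Elena: 14:00–15:20, 16:00–17:10, 18:50–19:10.
Windows ≥ 20 min: 14:00–15:20, 16:00–17:10, 18:50–19:10.
That's 3 windows.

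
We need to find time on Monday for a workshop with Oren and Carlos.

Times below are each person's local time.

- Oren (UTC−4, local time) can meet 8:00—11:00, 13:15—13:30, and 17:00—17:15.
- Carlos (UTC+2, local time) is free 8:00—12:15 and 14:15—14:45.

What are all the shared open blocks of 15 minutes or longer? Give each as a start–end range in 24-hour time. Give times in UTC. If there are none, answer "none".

12:15–12:45

Oren → UTC: 12:00–15:00, 17:15–17:30, 21:00–21:15.
Carlos → UTC: 06:00–10:15, 12:15–12:45.
Oren ∩ Carlos: 12:15–12:45.
Windows ≥ 15 min: 12:15–12:45.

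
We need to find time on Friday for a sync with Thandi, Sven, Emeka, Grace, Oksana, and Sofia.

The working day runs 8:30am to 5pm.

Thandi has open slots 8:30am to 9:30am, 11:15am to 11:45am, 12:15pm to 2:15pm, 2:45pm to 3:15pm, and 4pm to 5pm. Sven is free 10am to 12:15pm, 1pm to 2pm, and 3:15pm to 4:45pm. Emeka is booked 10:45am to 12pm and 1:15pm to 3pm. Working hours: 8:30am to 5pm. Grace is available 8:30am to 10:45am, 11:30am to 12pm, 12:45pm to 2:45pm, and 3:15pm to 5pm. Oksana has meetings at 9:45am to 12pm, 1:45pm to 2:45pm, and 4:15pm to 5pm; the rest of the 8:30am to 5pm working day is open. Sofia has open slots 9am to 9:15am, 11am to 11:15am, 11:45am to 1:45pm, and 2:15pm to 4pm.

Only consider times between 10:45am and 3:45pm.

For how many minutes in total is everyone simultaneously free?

Emeka free within 08:30–17:00: 08:30–10:45, 12:00–13:15, 15:00–17:00.
Oksana free within 08:30–17:00: 08:30–09:45, 12:00–13:45, 14:45–16:15.
Thandi ∩ Sven: 11:15–11:45, 13:00–14:00, 16:00–16:45.
Thandi ∩ Sven ∩ Emeka: 13:00–13:15, 16:00–16:45.
Thandi ∩ Sven ∩ Emeka ∩ Grace: 13:00–13:15, 16:00–16:45.
Thandi ∩ Sven ∩ Emeka ∩ Grace ∩ Oksana: 13:00–13:15, 16:00–16:15.
Thandi ∩ Sven ∩ Emeka ∩ Grace ∩ Oksana ∩ Sofia: 13:00–13:15.
Restricted to 10:45–15:45: 13:00–13:15.
Total common minutes: 15.

15 minutes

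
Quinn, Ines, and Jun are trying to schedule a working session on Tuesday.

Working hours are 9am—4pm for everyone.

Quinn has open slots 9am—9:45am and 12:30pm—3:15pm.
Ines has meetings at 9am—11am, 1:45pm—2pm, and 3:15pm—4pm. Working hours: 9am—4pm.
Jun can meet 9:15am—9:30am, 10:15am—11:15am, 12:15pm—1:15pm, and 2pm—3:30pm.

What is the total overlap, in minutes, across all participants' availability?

120 minutes

Ines free within 09:00–16:00: 11:00–13:45, 14:00–15:15.
Quinn ∩ Ines: 12:30–13:45, 14:00–15:15.
Quinn ∩ Ines ∩ Jun: 12:30–13:15, 14:00–15:15.
Total common minutes: 45 + 75 = 120.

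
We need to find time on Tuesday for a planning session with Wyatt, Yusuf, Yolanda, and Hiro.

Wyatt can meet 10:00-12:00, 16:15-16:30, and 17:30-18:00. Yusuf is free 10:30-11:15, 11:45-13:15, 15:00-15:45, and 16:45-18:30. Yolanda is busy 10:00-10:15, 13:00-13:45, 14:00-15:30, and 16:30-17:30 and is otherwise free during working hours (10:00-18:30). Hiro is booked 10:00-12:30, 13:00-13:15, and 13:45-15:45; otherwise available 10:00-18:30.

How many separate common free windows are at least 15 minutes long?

1

Yolanda free within 10:00–18:30: 10:15–13:00, 13:45–14:00, 15:30–16:30, 17:30–18:30.
Hiro free within 10:00–18:30: 12:30–13:00, 13:15–13:45, 15:45–18:30.
Wyatt ∩ Yusuf: 10:30–11:15, 11:45–12:00, 17:30–18:00.
Wyatt ∩ Yusuf ∩ Yolanda: 10:30–11:15, 11:45–12:00, 17:30–18:00.
Wyatt ∩ Yusuf ∩ Yolanda ∩ Hiro: 17:30–18:00.
Windows ≥ 15 min: 17:30–18:00.
That's 1 window.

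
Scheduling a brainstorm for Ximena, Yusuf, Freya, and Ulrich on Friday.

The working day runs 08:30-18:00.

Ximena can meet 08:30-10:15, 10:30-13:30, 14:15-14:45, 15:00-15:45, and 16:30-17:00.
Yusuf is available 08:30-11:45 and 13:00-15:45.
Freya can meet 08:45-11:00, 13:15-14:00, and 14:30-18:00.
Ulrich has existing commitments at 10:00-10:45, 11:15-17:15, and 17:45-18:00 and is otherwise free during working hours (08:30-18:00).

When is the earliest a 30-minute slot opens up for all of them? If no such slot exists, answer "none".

Ulrich free within 08:30–18:00: 08:30–10:00, 10:45–11:15, 17:15–17:45.
Ximena ∩ Yusuf: 08:30–10:15, 10:30–11:45, 13:00–13:30, 14:15–14:45, 15:00–15:45.
Ximena ∩ Yusuf ∩ Freya: 08:45–10:15, 10:30–11:00, 13:15–13:30, 14:30–14:45, 15:00–15:45.
Ximena ∩ Yusuf ∩ Freya ∩ Ulrich: 08:45–10:00, 10:45–11:00.
Windows ≥ 30 min: 08:45–10:00.
Earliest such window starts at 08:45.

08:45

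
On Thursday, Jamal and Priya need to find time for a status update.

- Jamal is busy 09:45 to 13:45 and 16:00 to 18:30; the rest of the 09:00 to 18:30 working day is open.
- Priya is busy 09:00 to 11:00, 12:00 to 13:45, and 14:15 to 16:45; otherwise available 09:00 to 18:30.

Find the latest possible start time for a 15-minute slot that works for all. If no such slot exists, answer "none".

Jamal free within 09:00–18:30: 09:00–09:45, 13:45–16:00.
Priya free within 09:00–18:30: 11:00–12:00, 13:45–14:15, 16:45–18:30.
Jamal ∩ Priya: 13:45–14:15.
Windows ≥ 15 min: 13:45–14:15.
Latest start in the last window 13:45–14:15 is 14:15 − 15 min = 14:00.

14:00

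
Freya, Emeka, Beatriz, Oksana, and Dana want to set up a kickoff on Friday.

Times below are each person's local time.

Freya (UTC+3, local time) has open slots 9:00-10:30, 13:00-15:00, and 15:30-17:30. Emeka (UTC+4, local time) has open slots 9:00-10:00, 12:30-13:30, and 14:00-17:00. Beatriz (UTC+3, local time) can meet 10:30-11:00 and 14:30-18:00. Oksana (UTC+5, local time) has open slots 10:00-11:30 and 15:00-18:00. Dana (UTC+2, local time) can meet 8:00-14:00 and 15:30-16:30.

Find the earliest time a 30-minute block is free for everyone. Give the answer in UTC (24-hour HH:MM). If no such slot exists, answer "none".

Freya → UTC: 06:00–07:30, 10:00–12:00, 12:30–14:30.
Emeka → UTC: 05:00–06:00, 08:30–09:30, 10:00–13:00.
Beatriz → UTC: 07:30–08:00, 11:30–15:00.
Oksana → UTC: 05:00–06:30, 10:00–13:00.
Dana → UTC: 06:00–12:00, 13:30–14:30.
Freya ∩ Emeka: 10:00–12:00, 12:30–13:00.
Freya ∩ Emeka ∩ Beatriz: 11:30–12:00, 12:30–13:00.
Freya ∩ Emeka ∩ Beatriz ∩ Oksana: 11:30–12:00, 12:30–13:00.
Freya ∩ Emeka ∩ Beatriz ∩ Oksana ∩ Dana: 11:30–12:00.
Windows ≥ 30 min: 11:30–12:00.
Earliest such window starts at 11:30.

11:30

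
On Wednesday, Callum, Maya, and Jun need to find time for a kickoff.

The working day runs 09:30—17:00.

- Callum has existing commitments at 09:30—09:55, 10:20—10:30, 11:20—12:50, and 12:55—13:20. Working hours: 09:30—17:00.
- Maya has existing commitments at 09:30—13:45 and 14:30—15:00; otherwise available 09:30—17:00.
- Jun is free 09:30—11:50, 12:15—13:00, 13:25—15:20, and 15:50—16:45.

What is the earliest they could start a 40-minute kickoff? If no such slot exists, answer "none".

13:45

Callum free within 09:30–17:00: 09:55–10:20, 10:30–11:20, 12:50–12:55, 13:20–17:00.
Maya free within 09:30–17:00: 13:45–14:30, 15:00–17:00.
Callum ∩ Maya: 13:45–14:30, 15:00–17:00.
Callum ∩ Maya ∩ Jun: 13:45–14:30, 15:00–15:20, 15:50–16:45.
Windows ≥ 40 min: 13:45–14:30, 15:50–16:45.
Earliest such window starts at 13:45.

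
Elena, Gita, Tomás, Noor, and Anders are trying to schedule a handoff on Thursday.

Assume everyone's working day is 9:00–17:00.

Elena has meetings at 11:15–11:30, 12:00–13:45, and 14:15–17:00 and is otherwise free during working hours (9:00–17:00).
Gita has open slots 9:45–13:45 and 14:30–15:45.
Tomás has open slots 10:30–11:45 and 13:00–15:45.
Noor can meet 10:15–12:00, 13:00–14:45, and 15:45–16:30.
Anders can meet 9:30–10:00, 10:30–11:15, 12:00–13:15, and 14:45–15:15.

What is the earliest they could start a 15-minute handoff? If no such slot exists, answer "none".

10:30

Elena free within 09:00–17:00: 09:00–11:15, 11:30–12:00, 13:45–14:15.
Elena ∩ Gita: 09:45–11:15, 11:30–12:00.
Elena ∩ Gita ∩ Tomás: 10:30–11:15, 11:30–11:45.
Elena ∩ Gita ∩ Tomás ∩ Noor: 10:30–11:15, 11:30–11:45.
Elena ∩ Gita ∩ Tomás ∩ Noor ∩ Anders: 10:30–11:15.
Windows ≥ 15 min: 10:30–11:15.
Earliest such window starts at 10:30.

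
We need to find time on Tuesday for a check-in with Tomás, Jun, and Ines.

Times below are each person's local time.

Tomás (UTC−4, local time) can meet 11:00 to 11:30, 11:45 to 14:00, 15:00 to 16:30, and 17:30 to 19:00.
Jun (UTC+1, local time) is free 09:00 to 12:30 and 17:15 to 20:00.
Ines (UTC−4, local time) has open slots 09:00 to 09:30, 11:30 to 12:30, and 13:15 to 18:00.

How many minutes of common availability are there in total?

Tomás → UTC: 15:00–15:30, 15:45–18:00, 19:00–20:30, 21:30–23:00.
Jun → UTC: 08:00–11:30, 16:15–19:00.
Ines → UTC: 13:00–13:30, 15:30–16:30, 17:15–22:00.
Tomás ∩ Jun: 16:15–18:00.
Tomás ∩ Jun ∩ Ines: 16:15–16:30, 17:15–18:00.
Total common minutes: 15 + 45 = 60.

60 minutes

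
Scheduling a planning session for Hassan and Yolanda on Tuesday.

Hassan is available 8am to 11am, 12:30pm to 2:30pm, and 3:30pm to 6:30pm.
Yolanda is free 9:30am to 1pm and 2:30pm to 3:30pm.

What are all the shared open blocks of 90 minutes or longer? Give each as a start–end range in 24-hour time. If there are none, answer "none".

Hassan ∩ Yolanda: 09:30–11:00, 12:30–13:00.
Windows ≥ 90 min: 09:30–11:00.

09:30–11:00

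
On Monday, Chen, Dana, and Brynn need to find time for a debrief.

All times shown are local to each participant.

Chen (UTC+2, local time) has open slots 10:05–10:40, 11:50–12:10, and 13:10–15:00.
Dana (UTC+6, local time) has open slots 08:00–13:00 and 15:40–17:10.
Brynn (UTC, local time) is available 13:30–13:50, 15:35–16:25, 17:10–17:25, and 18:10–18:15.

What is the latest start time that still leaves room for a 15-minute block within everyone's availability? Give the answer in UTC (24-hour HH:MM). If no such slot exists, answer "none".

Chen → UTC: 08:05–08:40, 09:50–10:10, 11:10–13:00.
Dana → UTC: 02:00–07:00, 09:40–11:10.
Brynn → UTC: 13:30–13:50, 15:35–16:25, 17:10–17:25, 18:10–18:15.
Chen ∩ Dana: 09:50–10:10.
Chen ∩ Dana ∩ Brynn: (none).
Windows ≥ 15 min: (none).

none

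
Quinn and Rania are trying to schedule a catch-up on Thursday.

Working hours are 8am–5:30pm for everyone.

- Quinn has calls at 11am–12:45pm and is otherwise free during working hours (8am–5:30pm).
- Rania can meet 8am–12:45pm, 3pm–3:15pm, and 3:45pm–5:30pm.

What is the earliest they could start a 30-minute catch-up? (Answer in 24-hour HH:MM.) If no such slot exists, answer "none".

Quinn free within 08:00–17:30: 08:00–11:00, 12:45–17:30.
Quinn ∩ Rania: 08:00–11:00, 15:00–15:15, 15:45–17:30.
Windows ≥ 30 min: 08:00–11:00, 15:45–17:30.
Earliest such window starts at 08:00.

08:00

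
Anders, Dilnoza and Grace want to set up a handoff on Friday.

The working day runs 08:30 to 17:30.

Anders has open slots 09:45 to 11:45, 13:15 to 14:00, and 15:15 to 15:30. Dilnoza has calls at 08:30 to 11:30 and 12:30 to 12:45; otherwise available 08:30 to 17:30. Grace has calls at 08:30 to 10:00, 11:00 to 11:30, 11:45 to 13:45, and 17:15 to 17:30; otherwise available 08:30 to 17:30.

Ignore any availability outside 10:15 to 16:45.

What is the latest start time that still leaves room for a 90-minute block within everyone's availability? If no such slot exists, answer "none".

none

Dilnoza free within 08:30–17:30: 11:30–12:30, 12:45–17:30.
Grace free within 08:30–17:30: 10:00–11:00, 11:30–11:45, 13:45–17:15.
Anders ∩ Dilnoza: 11:30–11:45, 13:15–14:00, 15:15–15:30.
Anders ∩ Dilnoza ∩ Grace: 11:30–11:45, 13:45–14:00, 15:15–15:30.
Restricted to 10:15–16:45: 11:30–11:45, 13:45–14:00, 15:15–15:30.
Windows ≥ 90 min: (none).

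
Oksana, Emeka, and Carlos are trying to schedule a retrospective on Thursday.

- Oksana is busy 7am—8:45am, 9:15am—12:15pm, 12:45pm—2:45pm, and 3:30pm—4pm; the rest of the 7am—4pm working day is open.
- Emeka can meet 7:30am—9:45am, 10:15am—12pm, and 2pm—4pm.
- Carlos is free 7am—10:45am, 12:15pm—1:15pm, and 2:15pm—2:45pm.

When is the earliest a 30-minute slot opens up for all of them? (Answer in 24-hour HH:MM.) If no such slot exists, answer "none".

Oksana free within 07:00–16:00: 08:45–09:15, 12:15–12:45, 14:45–15:30.
Oksana ∩ Emeka: 08:45–09:15, 14:45–15:30.
Oksana ∩ Emeka ∩ Carlos: 08:45–09:15.
Windows ≥ 30 min: 08:45–09:15.
Earliest such window starts at 08:45.

08:45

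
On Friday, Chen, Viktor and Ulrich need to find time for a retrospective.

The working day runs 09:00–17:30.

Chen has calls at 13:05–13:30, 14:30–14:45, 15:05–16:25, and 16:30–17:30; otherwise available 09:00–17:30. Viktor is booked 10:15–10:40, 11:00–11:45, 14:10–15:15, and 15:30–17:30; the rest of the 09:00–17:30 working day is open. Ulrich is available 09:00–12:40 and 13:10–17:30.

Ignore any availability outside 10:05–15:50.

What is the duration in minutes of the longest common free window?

Chen free within 09:00–17:30: 09:00–13:05, 13:30–14:30, 14:45–15:05, 16:25–16:30.
Viktor free within 09:00–17:30: 09:00–10:15, 10:40–11:00, 11:45–14:10, 15:15–15:30.
Chen ∩ Viktor: 09:00–10:15, 10:40–11:00, 11:45–13:05, 13:30–14:10.
Chen ∩ Viktor ∩ Ulrich: 09:00–10:15, 10:40–11:00, 11:45–12:40, 13:30–14:10.
Restricted to 10:05–15:50: 10:05–10:15, 10:40–11:00, 11:45–12:40, 13:30–14:10.
Common window lengths: 10, 20, 55, 40 min; longest is 55.

55 minutes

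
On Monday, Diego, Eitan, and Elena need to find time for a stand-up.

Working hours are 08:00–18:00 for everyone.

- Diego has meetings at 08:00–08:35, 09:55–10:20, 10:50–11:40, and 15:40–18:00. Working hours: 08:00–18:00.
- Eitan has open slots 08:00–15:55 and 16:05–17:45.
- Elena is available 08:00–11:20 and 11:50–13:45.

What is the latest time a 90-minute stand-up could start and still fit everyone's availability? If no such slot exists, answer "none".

12:15

Diego free within 08:00–18:00: 08:35–09:55, 10:20–10:50, 11:40–15:40.
Diego ∩ Eitan: 08:35–09:55, 10:20–10:50, 11:40–15:40.
Diego ∩ Eitan ∩ Elena: 08:35–09:55, 10:20–10:50, 11:50–13:45.
Windows ≥ 90 min: 11:50–13:45.
Latest start in the last window 11:50–13:45 is 13:45 − 90 min = 12:15.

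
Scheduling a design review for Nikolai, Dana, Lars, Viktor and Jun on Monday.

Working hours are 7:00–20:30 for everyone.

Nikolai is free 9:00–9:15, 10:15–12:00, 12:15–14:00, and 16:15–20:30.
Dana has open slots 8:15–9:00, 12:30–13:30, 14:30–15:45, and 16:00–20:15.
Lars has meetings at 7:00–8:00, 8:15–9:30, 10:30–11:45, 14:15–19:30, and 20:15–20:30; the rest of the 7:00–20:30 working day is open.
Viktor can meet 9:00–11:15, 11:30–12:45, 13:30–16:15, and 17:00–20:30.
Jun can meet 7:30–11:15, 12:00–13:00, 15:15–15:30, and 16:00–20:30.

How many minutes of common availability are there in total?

60 minutes

Lars free within 07:00–20:30: 08:00–08:15, 09:30–10:30, 11:45–14:15, 19:30–20:15.
Nikolai ∩ Dana: 12:30–13:30, 16:15–20:15.
Nikolai ∩ Dana ∩ Lars: 12:30–13:30, 19:30–20:15.
Nikolai ∩ Dana ∩ Lars ∩ Viktor: 12:30–12:45, 19:30–20:15.
Nikolai ∩ Dana ∩ Lars ∩ Viktor ∩ Jun: 12:30–12:45, 19:30–20:15.
Total common minutes: 15 + 45 = 60.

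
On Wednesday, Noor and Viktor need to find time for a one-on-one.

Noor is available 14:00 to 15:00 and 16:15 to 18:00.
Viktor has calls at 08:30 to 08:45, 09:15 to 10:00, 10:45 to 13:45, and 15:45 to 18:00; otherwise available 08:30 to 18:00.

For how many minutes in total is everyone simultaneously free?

Viktor free within 08:30–18:00: 08:45–09:15, 10:00–10:45, 13:45–15:45.
Noor ∩ Viktor: 14:00–15:00.
Total common minutes: 60.

60 minutes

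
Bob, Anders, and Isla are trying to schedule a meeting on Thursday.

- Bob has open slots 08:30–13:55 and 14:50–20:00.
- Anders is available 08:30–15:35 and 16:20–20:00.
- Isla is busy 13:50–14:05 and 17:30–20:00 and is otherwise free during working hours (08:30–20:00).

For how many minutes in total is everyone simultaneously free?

Isla free within 08:30–20:00: 08:30–13:50, 14:05–17:30.
Bob ∩ Anders: 08:30–13:55, 14:50–15:35, 16:20–20:00.
Bob ∩ Anders ∩ Isla: 08:30–13:50, 14:50–15:35, 16:20–17:30.
Total common minutes: 320 + 45 + 70 = 435.

435 minutes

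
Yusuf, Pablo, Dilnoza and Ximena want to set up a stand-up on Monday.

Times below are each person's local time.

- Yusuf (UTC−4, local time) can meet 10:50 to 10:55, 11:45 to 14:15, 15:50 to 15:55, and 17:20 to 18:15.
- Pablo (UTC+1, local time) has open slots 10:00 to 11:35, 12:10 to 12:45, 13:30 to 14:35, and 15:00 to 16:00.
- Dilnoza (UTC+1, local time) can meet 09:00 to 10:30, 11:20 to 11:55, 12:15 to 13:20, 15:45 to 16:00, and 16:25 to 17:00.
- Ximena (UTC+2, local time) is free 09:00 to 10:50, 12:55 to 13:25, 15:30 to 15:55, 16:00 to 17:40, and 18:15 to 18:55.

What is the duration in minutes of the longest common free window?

Yusuf → UTC: 14:50–14:55, 15:45–18:15, 19:50–19:55, 21:20–22:15.
Pablo → UTC: 09:00–10:35, 11:10–11:45, 12:30–13:35, 14:00–15:00.
Dilnoza → UTC: 08:00–09:30, 10:20–10:55, 11:15–12:20, 14:45–15:00, 15:25–16:00.
Ximena → UTC: 07:00–08:50, 10:55–11:25, 13:30–13:55, 14:00–15:40, 16:15–16:55.
Yusuf ∩ Pablo: 14:50–14:55.
Yusuf ∩ Pablo ∩ Dilnoza: 14:50–14:55.
Yusuf ∩ Pablo ∩ Dilnoza ∩ Ximena: 14:50–14:55.
Single common window of 5 minutes.

5 minutes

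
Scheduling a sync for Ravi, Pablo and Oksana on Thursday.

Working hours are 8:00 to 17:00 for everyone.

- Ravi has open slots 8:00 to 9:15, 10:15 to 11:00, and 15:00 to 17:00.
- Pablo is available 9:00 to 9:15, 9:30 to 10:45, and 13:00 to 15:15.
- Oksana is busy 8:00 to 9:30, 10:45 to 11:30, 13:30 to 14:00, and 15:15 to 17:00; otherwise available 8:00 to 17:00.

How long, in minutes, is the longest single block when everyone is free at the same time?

Oksana free within 08:00–17:00: 09:30–10:45, 11:30–13:30, 14:00–15:15.
Ravi ∩ Pablo: 09:00–09:15, 10:15–10:45, 15:00–15:15.
Ravi ∩ Pablo ∩ Oksana: 10:15–10:45, 15:00–15:15.
Common window lengths: 30, 15 min; longest is 30.

30 minutes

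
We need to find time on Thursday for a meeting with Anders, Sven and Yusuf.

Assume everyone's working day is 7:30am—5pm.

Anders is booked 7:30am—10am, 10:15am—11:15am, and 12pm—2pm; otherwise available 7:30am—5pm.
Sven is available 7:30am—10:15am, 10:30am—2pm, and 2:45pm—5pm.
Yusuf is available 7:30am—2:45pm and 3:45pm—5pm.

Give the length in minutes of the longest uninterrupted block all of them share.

75 minutes

Anders free within 07:30–17:00: 10:00–10:15, 11:15–12:00, 14:00–17:00.
Anders ∩ Sven: 10:00–10:15, 11:15–12:00, 14:45–17:00.
Anders ∩ Sven ∩ Yusuf: 10:00–10:15, 11:15–12:00, 15:45–17:00.
Common window lengths: 15, 45, 75 min; longest is 75.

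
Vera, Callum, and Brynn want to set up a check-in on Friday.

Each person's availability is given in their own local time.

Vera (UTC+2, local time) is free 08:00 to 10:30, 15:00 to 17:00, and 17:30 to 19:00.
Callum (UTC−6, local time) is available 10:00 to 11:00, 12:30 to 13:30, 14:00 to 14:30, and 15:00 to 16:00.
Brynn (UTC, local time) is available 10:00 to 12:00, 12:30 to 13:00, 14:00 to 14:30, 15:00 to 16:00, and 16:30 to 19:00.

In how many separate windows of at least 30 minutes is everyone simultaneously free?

1

Vera → UTC: 06:00–08:30, 13:00–15:00, 15:30–17:00.
Callum → UTC: 16:00–17:00, 18:30–19:30, 20:00–20:30, 21:00–22:00.
Brynn → UTC: 10:00–12:00, 12:30–13:00, 14:00–14:30, 15:00–16:00, 16:30–19:00.
Vera ∩ Callum: 16:00–17:00.
Vera ∩ Callum ∩ Brynn: 16:30–17:00.
Windows ≥ 30 min: 16:30–17:00.
That's 1 window.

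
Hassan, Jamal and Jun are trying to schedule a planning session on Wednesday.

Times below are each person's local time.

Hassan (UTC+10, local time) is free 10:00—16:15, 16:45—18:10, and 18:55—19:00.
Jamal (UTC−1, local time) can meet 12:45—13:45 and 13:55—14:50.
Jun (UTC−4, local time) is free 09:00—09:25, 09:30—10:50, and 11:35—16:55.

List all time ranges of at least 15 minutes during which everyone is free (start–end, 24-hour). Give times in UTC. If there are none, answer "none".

Hassan → UTC: 00:00–06:15, 06:45–08:10, 08:55–09:00.
Jamal → UTC: 13:45–14:45, 14:55–15:50.
Jun → UTC: 13:00–13:25, 13:30–14:50, 15:35–20:55.
Hassan ∩ Jamal: (none).
Hassan ∩ Jamal ∩ Jun: (none).
Windows ≥ 15 min: (none).

none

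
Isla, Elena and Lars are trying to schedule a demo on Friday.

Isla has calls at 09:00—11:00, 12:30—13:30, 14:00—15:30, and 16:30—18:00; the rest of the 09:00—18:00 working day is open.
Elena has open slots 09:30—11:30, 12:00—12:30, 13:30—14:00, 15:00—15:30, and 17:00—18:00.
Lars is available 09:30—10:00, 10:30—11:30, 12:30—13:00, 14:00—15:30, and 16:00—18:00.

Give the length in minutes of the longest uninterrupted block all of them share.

30 minutes

Isla free within 09:00–18:00: 11:00–12:30, 13:30–14:00, 15:30–16:30.
Isla ∩ Elena: 11:00–11:30, 12:00–12:30, 13:30–14:00.
Isla ∩ Elena ∩ Lars: 11:00–11:30.
Single common window of 30 minutes.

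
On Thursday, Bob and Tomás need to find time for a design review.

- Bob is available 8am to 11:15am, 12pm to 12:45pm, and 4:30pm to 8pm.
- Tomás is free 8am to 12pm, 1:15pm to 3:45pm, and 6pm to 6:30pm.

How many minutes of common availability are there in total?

Bob ∩ Tomás: 08:00–11:15, 18:00–18:30.
Total common minutes: 195 + 30 = 225.

225 minutes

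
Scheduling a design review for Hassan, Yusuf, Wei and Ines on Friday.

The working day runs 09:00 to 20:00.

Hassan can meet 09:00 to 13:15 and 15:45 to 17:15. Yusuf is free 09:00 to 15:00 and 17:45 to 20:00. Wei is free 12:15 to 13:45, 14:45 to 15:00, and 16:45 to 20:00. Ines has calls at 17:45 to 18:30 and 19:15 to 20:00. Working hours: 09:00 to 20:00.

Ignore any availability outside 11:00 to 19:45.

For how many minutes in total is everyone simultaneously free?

Ines free within 09:00–20:00: 09:00–17:45, 18:30–19:15.
Hassan ∩ Yusuf: 09:00–13:15.
Hassan ∩ Yusuf ∩ Wei: 12:15–13:15.
Hassan ∩ Yusuf ∩ Wei ∩ Ines: 12:15–13:15.
Restricted to 11:00–19:45: 12:15–13:15.
Total common minutes: 60.

60 minutes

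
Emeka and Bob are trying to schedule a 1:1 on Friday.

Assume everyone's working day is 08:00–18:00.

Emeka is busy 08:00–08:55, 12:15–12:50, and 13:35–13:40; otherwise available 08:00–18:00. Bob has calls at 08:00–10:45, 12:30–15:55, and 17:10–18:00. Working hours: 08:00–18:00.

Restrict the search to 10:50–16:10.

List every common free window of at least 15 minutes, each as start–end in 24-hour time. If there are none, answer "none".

Emeka free within 08:00–18:00: 08:55–12:15, 12:50–13:35, 13:40–18:00.
Bob free within 08:00–18:00: 10:45–12:30, 15:55–17:10.
Emeka ∩ Bob: 10:45–12:15, 15:55–17:10.
Restricted to 10:50–16:10: 10:50–12:15, 15:55–16:10.
Windows ≥ 15 min: 10:50–12:15, 15:55–16:10.

10:50–12:15, 15:55–16:10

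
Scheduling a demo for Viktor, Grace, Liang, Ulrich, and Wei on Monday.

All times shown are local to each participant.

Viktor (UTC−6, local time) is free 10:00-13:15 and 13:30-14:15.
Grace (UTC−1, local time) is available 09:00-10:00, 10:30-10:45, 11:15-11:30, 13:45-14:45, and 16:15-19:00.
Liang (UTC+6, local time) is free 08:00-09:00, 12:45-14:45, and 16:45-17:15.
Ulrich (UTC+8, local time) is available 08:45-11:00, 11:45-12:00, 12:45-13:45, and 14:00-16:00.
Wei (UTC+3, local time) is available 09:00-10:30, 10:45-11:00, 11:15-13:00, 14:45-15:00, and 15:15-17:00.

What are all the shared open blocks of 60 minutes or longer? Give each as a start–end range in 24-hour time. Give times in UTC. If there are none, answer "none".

Viktor → UTC: 16:00–19:15, 19:30–20:15.
Grace → UTC: 10:00–11:00, 11:30–11:45, 12:15–12:30, 14:45–15:45, 17:15–20:00.
Liang → UTC: 02:00–03:00, 06:45–08:45, 10:45–11:15.
Ulrich → UTC: 00:45–03:00, 03:45–04:00, 04:45–05:45, 06:00–08:00.
Wei → UTC: 06:00–07:30, 07:45–08:00, 08:15–10:00, 11:45–12:00, 12:15–14:00.
Viktor ∩ Grace: 17:15–19:15, 19:30–20:00.
Viktor ∩ Grace ∩ Liang: (none).
Viktor ∩ Grace ∩ Liang ∩ Ulrich: (none).
Viktor ∩ Grace ∩ Liang ∩ Ulrich ∩ Wei: (none).
Windows ≥ 60 min: (none).

none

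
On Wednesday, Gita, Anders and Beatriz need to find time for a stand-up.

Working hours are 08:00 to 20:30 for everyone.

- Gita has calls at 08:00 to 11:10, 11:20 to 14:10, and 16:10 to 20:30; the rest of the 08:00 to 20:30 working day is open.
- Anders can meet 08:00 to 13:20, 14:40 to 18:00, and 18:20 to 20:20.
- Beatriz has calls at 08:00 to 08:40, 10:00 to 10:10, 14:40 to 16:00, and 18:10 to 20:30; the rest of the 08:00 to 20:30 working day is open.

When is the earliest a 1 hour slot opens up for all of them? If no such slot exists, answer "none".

Gita free within 08:00–20:30: 11:10–11:20, 14:10–16:10.
Beatriz free within 08:00–20:30: 08:40–10:00, 10:10–14:40, 16:00–18:10.
Gita ∩ Anders: 11:10–11:20, 14:40–16:10.
Gita ∩ Anders ∩ Beatriz: 11:10–11:20, 16:00–16:10.
Windows ≥ 60 min: (none).

none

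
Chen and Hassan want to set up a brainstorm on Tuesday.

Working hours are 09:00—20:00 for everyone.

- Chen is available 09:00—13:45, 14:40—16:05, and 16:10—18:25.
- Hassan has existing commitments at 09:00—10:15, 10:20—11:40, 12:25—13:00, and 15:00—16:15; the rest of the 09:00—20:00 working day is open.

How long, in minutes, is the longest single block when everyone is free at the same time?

130 minutes

Hassan free within 09:00–20:00: 10:15–10:20, 11:40–12:25, 13:00–15:00, 16:15–20:00.
Chen ∩ Hassan: 10:15–10:20, 11:40–12:25, 13:00–13:45, 14:40–15:00, 16:15–18:25.
Common window lengths: 5, 45, 45, 20, 130 min; longest is 130.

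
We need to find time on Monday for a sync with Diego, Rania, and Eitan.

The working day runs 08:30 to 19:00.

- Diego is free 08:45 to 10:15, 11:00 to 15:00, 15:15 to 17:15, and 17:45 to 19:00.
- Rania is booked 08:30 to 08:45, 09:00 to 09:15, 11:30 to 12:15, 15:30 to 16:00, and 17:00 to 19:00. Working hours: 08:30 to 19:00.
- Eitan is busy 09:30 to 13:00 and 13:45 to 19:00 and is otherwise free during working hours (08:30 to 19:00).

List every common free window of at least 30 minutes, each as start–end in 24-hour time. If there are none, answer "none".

Rania free within 08:30–19:00: 08:45–09:00, 09:15–11:30, 12:15–15:30, 16:00–17:00.
Eitan free within 08:30–19:00: 08:30–09:30, 13:00–13:45.
Diego ∩ Rania: 08:45–09:00, 09:15–10:15, 11:00–11:30, 12:15–15:00, 15:15–15:30, 16:00–17:00.
Diego ∩ Rania ∩ Eitan: 08:45–09:00, 09:15–09:30, 13:00–13:45.
Windows ≥ 30 min: 13:00–13:45.

13:00–13:45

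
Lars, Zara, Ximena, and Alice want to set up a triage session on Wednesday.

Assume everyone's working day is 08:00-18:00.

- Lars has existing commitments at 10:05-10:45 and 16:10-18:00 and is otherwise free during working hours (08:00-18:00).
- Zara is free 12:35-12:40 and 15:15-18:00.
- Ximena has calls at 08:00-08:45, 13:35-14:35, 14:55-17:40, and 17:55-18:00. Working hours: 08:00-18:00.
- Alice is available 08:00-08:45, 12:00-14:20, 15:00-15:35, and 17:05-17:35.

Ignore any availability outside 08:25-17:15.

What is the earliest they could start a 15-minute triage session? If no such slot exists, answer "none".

none

Lars free within 08:00–18:00: 08:00–10:05, 10:45–16:10.
Ximena free within 08:00–18:00: 08:45–13:35, 14:35–14:55, 17:40–17:55.
Lars ∩ Zara: 12:35–12:40, 15:15–16:10.
Lars ∩ Zara ∩ Ximena: 12:35–12:40.
Lars ∩ Zara ∩ Ximena ∩ Alice: 12:35–12:40.
Restricted to 08:25–17:15: 12:35–12:40.
Windows ≥ 15 min: (none).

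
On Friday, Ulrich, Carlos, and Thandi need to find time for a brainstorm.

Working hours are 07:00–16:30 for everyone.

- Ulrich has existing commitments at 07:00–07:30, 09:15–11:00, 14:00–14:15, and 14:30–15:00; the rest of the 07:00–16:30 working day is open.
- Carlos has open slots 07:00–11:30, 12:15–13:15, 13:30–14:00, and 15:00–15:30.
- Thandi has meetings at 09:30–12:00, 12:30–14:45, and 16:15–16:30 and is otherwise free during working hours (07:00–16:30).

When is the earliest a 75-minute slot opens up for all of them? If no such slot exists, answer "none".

Ulrich free within 07:00–16:30: 07:30–09:15, 11:00–14:00, 14:15–14:30, 15:00–16:30.
Thandi free within 07:00–16:30: 07:00–09:30, 12:00–12:30, 14:45–16:15.
Ulrich ∩ Carlos: 07:30–09:15, 11:00–11:30, 12:15–13:15, 13:30–14:00, 15:00–15:30.
Ulrich ∩ Carlos ∩ Thandi: 07:30–09:15, 12:15–12:30, 15:00–15:30.
Windows ≥ 75 min: 07:30–09:15.
Earliest such window starts at 07:30.

07:30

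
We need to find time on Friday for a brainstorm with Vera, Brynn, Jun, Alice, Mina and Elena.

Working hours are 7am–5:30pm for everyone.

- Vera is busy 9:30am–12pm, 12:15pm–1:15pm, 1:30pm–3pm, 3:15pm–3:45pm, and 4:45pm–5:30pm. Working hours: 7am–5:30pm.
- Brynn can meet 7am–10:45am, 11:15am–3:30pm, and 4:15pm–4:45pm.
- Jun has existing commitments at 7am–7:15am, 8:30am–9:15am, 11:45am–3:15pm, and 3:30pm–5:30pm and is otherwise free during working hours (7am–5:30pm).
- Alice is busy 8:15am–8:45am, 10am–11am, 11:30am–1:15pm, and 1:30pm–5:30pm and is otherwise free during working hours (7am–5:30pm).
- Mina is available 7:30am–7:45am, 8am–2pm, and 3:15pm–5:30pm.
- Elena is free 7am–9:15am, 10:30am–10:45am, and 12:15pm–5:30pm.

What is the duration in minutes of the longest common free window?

Vera free within 07:00–17:30: 07:00–09:30, 12:00–12:15, 13:15–13:30, 15:00–15:15, 15:45–16:45.
Jun free within 07:00–17:30: 07:15–08:30, 09:15–11:45, 15:15–15:30.
Alice free within 07:00–17:30: 07:00–08:15, 08:45–10:00, 11:00–11:30, 13:15–13:30.
Vera ∩ Brynn: 07:00–09:30, 12:00–12:15, 13:15–13:30, 15:00–15:15, 16:15–16:45.
Vera ∩ Brynn ∩ Jun: 07:15–08:30, 09:15–09:30.
Vera ∩ Brynn ∩ Jun ∩ Alice: 07:15–08:15, 09:15–09:30.
Vera ∩ Brynn ∩ Jun ∩ Alice ∩ Mina: 07:30–07:45, 08:00–08:15, 09:15–09:30.
Vera ∩ Brynn ∩ Jun ∩ Alice ∩ Mina ∩ Elena: 07:30–07:45, 08:00–08:15.
Common window lengths: 15, 15 min; longest is 15.

15 minutes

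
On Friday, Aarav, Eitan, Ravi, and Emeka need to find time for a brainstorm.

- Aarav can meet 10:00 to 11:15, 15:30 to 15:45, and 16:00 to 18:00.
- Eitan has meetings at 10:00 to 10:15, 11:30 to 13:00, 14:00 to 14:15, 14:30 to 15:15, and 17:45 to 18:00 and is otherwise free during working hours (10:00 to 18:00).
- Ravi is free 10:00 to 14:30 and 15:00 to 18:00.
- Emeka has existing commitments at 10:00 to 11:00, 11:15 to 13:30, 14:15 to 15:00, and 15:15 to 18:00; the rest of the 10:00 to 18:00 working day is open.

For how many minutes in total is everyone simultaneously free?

15 minutes

Eitan free within 10:00–18:00: 10:15–11:30, 13:00–14:00, 14:15–14:30, 15:15–17:45.
Emeka free within 10:00–18:00: 11:00–11:15, 13:30–14:15, 15:00–15:15.
Aarav ∩ Eitan: 10:15–11:15, 15:30–15:45, 16:00–17:45.
Aarav ∩ Eitan ∩ Ravi: 10:15–11:15, 15:30–15:45, 16:00–17:45.
Aarav ∩ Eitan ∩ Ravi ∩ Emeka: 11:00–11:15.
Total common minutes: 15.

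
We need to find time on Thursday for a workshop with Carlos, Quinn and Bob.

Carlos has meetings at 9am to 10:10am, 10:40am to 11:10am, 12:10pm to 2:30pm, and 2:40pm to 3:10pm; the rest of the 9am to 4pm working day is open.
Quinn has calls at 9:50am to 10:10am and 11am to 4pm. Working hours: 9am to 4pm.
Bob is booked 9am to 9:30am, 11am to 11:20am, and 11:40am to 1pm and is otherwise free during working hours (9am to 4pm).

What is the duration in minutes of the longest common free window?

Carlos free within 09:00–16:00: 10:10–10:40, 11:10–12:10, 14:30–14:40, 15:10–16:00.
Quinn free within 09:00–16:00: 09:00–09:50, 10:10–11:00.
Bob free within 09:00–16:00: 09:30–11:00, 11:20–11:40, 13:00–16:00.
Carlos ∩ Quinn: 10:10–10:40.
Carlos ∩ Quinn ∩ Bob: 10:10–10:40.
Single common window of 30 minutes.

30 minutes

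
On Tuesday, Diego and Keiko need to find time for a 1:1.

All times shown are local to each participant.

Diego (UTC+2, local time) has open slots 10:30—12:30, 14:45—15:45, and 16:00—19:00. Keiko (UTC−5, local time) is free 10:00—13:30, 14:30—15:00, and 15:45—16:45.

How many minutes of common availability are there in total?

Diego → UTC: 08:30–10:30, 12:45–13:45, 14:00–17:00.
Keiko → UTC: 15:00–18:30, 19:30–20:00, 20:45–21:45.
Diego ∩ Keiko: 15:00–17:00.
Total common minutes: 120.

120 minutes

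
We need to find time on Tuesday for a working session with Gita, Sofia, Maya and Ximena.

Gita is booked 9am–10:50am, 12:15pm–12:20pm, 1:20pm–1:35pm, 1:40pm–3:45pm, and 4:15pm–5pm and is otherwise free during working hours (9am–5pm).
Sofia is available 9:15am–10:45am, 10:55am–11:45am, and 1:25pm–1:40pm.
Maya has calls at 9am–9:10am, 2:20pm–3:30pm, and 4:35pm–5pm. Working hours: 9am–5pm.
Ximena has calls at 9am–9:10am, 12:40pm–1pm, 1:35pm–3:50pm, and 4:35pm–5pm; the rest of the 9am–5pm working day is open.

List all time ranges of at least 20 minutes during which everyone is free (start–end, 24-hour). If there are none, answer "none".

10:55–11:45

Gita free within 09:00–17:00: 10:50–12:15, 12:20–13:20, 13:35–13:40, 15:45–16:15.
Maya free within 09:00–17:00: 09:10–14:20, 15:30–16:35.
Ximena free within 09:00–17:00: 09:10–12:40, 13:00–13:35, 15:50–16:35.
Gita ∩ Sofia: 10:55–11:45, 13:35–13:40.
Gita ∩ Sofia ∩ Maya: 10:55–11:45, 13:35–13:40.
Gita ∩ Sofia ∩ Maya ∩ Ximena: 10:55–11:45.
Windows ≥ 20 min: 10:55–11:45.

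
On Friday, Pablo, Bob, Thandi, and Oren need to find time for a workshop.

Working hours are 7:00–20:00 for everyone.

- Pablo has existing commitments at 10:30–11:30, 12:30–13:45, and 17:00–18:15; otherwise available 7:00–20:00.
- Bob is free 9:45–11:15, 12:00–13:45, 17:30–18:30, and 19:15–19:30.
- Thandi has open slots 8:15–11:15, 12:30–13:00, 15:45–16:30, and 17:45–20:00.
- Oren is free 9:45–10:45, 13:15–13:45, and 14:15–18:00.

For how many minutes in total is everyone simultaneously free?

45 minutes

Pablo free within 07:00–20:00: 07:00–10:30, 11:30–12:30, 13:45–17:00, 18:15–20:00.
Pablo ∩ Bob: 09:45–10:30, 12:00–12:30, 18:15–18:30, 19:15–19:30.
Pablo ∩ Bob ∩ Thandi: 09:45–10:30, 18:15–18:30, 19:15–19:30.
Pablo ∩ Bob ∩ Thandi ∩ Oren: 09:45–10:30.
Total common minutes: 45.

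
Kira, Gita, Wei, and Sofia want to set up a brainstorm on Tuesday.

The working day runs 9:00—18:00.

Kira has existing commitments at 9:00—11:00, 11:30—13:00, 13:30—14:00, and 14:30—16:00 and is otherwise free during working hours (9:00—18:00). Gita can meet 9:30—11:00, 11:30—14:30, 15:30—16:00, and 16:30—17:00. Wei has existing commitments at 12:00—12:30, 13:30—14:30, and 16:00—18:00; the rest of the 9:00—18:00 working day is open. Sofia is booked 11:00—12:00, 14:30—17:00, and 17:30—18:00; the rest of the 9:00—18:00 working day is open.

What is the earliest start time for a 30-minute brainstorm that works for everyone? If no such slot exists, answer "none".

Kira free within 09:00–18:00: 11:00–11:30, 13:00–13:30, 14:00–14:30, 16:00–18:00.
Wei free within 09:00–18:00: 09:00–12:00, 12:30–13:30, 14:30–16:00.
Sofia free within 09:00–18:00: 09:00–11:00, 12:00–14:30, 17:00–17:30.
Kira ∩ Gita: 13:00–13:30, 14:00–14:30, 16:30–17:00.
Kira ∩ Gita ∩ Wei: 13:00–13:30.
Kira ∩ Gita ∩ Wei ∩ Sofia: 13:00–13:30.
Windows ≥ 30 min: 13:00–13:30.
Earliest such window starts at 13:00.

13:00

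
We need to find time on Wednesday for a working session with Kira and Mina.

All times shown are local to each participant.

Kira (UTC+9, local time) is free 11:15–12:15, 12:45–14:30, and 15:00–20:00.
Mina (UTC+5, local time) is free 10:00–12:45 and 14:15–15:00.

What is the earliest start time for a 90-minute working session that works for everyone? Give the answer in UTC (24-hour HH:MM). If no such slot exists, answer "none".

06:00

Kira → UTC: 02:15–03:15, 03:45–05:30, 06:00–11:00.
Mina → UTC: 05:00–07:45, 09:15–10:00.
Kira ∩ Mina: 05:00–05:30, 06:00–07:45, 09:15–10:00.
Windows ≥ 90 min: 06:00–07:45.
Earliest such window starts at 06:00.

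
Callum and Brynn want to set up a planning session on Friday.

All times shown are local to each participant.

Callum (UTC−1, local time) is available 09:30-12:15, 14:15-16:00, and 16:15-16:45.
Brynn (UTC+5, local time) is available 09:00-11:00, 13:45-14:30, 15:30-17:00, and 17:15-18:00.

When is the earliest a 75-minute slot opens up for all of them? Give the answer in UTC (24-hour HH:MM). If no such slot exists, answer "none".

Callum → UTC: 10:30–13:15, 15:15–17:00, 17:15–17:45.
Brynn → UTC: 04:00–06:00, 08:45–09:30, 10:30–12:00, 12:15–13:00.
Callum ∩ Brynn: 10:30–12:00, 12:15–13:00.
Windows ≥ 75 min: 10:30–12:00.
Earliest such window starts at 10:30.

10:30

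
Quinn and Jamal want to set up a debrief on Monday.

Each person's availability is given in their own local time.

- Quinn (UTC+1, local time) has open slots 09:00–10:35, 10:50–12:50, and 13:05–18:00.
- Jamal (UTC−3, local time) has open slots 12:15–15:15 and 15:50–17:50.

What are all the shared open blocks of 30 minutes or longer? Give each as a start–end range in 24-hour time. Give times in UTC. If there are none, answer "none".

15:15–17:00

Quinn → UTC: 08:00–09:35, 09:50–11:50, 12:05–17:00.
Jamal → UTC: 15:15–18:15, 18:50–20:50.
Quinn ∩ Jamal: 15:15–17:00.
Windows ≥ 30 min: 15:15–17:00.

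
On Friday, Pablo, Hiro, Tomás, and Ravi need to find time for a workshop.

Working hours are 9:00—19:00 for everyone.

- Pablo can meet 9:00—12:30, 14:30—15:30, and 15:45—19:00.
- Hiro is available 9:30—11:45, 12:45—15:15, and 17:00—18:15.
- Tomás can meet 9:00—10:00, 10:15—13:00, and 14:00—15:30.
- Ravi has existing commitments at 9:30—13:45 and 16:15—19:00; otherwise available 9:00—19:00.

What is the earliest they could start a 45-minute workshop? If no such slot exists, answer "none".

14:30

Ravi free within 09:00–19:00: 09:00–09:30, 13:45–16:15.
Pablo ∩ Hiro: 09:30–11:45, 14:30–15:15, 17:00–18:15.
Pablo ∩ Hiro ∩ Tomás: 09:30–10:00, 10:15–11:45, 14:30–15:15.
Pablo ∩ Hiro ∩ Tomás ∩ Ravi: 14:30–15:15.
Windows ≥ 45 min: 14:30–15:15.
Earliest such window starts at 14:30.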